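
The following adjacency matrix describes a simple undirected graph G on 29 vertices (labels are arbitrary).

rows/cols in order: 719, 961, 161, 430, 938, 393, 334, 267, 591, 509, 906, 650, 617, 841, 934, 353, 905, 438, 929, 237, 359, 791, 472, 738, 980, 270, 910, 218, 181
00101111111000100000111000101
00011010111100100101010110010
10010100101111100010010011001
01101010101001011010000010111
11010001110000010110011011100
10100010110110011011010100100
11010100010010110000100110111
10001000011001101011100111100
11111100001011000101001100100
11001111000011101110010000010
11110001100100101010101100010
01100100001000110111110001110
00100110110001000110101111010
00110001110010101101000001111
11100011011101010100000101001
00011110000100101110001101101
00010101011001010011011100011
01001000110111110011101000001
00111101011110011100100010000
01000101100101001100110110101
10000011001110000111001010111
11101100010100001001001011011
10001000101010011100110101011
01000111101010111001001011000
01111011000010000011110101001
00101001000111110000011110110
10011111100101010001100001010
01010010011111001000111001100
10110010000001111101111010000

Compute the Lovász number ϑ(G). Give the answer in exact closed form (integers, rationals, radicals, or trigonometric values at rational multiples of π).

sqrt(29)

N(650) = {961, 161, 393, 906, 934, 353, 438, 929, 237, 359, 791, 270, 910, 218}, |N(650)| = 14.
N(910) = {719, 430, 938, 393, 334, 267, 591, 650, 841, 353, 237, 359, 270, 218}, |N(910)| = 14.
deg(359) = 14; N(359) = {719, 334, 267, 906, 650, 617, 438, 929, 237, 472, 980, 910, 218, 181}.
Vertex 791 has 14 neighbors: 719, 961, 161, 938, 393, 509, 650, 905, 237, 472, 980, 270, 218, 181.
G on 29 vertices is 14-regular; SR(29,14,6,7) — a Paley graph.
Distinct eigenvalues (to 4 d.p.): [14.0, 2.1926, -3.1926].
Lovász: ϑ = −29(-sqrt(29)/2 - 1/2)/(14+-(-sqrt(29)/2 - 1/2)) = sqrt(29).
Numerically 5.3851648.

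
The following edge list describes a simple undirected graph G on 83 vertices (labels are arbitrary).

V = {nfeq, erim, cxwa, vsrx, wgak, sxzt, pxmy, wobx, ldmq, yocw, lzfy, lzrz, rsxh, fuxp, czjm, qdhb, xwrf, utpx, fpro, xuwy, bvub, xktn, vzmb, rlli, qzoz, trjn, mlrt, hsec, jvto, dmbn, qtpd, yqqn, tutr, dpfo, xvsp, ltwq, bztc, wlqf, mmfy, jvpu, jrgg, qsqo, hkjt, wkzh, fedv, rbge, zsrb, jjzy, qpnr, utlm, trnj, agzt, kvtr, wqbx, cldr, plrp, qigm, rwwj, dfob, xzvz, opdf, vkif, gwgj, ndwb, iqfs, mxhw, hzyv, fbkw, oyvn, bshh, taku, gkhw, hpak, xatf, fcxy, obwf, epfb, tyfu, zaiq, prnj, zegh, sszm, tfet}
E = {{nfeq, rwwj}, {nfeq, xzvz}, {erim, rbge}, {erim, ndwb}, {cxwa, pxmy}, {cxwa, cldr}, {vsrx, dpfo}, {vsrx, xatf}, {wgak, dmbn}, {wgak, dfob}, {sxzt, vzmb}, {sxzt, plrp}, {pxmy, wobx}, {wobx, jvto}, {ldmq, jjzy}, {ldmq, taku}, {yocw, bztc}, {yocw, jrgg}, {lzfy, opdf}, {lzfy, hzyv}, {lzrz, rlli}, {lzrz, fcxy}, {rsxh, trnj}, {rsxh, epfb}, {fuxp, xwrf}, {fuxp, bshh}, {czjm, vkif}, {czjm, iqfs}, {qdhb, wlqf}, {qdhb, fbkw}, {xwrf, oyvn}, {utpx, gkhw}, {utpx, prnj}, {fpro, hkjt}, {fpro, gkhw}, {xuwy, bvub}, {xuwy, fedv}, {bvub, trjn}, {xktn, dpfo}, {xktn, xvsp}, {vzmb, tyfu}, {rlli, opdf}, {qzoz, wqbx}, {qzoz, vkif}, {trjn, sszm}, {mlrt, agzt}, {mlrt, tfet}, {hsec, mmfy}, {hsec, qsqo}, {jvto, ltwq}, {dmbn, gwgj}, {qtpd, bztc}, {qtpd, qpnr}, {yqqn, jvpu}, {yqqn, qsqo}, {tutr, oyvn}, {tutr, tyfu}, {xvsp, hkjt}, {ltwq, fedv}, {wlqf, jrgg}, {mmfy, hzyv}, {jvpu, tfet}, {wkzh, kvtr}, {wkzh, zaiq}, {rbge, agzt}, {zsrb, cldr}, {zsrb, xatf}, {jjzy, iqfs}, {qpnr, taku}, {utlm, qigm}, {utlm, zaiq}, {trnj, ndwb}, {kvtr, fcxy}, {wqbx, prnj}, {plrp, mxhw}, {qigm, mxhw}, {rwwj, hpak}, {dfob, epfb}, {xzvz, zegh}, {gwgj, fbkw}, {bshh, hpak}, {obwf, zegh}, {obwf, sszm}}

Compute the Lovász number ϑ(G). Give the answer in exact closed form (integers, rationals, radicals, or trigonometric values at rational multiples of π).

N(fbkw) = {qdhb, gwgj}, |N(fbkw)| = 2.
Vertex hsec has 2 neighbors: mmfy, qsqo.
N(fuxp) = {xwrf, bshh}, |N(fuxp)| = 2.
N(lzrz) = {rlli, fcxy}, |N(lzrz)| = 2.
2-regular, N=83; a single 83-cycle (edge-transitive).
A has 42 distinct eigenvalues ≈ [2.0, 1.9943, 1.9771, 1.9486, 1.909, 1.8584, 1.7972, 1.7257, 1.6443, 1.5535, 1.4538, 1.3457, 1.23, 1.1072, 0.9781, 0.8433, 0.7038, 0.5602, 0.4134, 0.2642, 0.1135, -0.0378, -0.189, -0.339, -0.4871, -0.6324, -0.7741, -0.9114, -1.0434, -1.1694, -1.2888, -1.4008, -1.5047, -1.6001, -1.6862, -1.7627, -1.8291, -1.8851, -1.9302, -1.9643, -1.9871, -1.9986].
−83·(-2*cos(pi/83)) / ((2)−(-2*cos(pi/83))) = 83*cos(pi/83)/(cos(pi/83) + 1) = ϑ(G).
ϑ(G) ≈ 41.4851.
α=41, χ(Ḡ)=42; ϑ=83*cos(pi/83)/(cos(pi/83) + 1) lies between (both strict).

83*cos(pi/83)/(cos(pi/83) + 1)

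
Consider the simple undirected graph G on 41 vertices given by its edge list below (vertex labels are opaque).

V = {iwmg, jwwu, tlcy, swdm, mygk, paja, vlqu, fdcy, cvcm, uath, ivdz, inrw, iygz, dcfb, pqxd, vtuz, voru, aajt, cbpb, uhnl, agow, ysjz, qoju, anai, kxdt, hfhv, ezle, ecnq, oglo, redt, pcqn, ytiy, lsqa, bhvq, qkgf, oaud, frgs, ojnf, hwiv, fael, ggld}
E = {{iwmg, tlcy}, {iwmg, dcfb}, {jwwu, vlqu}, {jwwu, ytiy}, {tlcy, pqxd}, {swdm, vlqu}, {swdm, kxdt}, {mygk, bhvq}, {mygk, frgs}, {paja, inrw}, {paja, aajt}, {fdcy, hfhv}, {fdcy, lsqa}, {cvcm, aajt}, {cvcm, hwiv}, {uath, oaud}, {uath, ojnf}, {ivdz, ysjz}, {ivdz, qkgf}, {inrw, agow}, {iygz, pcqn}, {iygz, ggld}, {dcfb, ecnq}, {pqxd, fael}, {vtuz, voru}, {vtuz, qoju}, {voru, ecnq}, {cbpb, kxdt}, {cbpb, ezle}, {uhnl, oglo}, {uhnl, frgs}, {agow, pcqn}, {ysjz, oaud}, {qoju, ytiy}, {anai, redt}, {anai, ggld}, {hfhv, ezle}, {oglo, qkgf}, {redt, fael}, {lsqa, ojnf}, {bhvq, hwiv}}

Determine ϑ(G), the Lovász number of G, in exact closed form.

41*cos(pi/41)/(cos(pi/41) + 1)

N(hfhv) = {fdcy, ezle}, |N(hfhv)| = 2.
N(aajt) = {paja, cvcm}, |N(aajt)| = 2.
N(tlcy) = {iwmg, pqxd}, |N(tlcy)| = 2.
N(qkgf) = {ivdz, oglo}, |N(qkgf)| = 2.
deg(v) = 2 for all v (|V|=41); connected 2-regular on 41 ⇒ C_{41}.
A has 21 distinct eigenvalues ≈ [2.0, 1.977, 1.907, 1.792, 1.636, 1.441, 1.212, 0.955, 0.676, 0.381, 0.077, -0.229, -0.53, -0.818, -1.087, -1.331, -1.543, -1.719, -1.855, -1.947, -1.994].
−41·(-2*cos(pi/41)) / ((2)−(-2*cos(pi/41))) = 41*cos(pi/41)/(cos(pi/41) + 1) = ϑ(G).
ϑ(G) ≈ 20.46988027.
Sandwich: α(G)=20 ≤ ϑ(G)=41*cos(pi/41)/(cos(pi/41) + 1) ≤ χ(Ḡ)=21 (both strict).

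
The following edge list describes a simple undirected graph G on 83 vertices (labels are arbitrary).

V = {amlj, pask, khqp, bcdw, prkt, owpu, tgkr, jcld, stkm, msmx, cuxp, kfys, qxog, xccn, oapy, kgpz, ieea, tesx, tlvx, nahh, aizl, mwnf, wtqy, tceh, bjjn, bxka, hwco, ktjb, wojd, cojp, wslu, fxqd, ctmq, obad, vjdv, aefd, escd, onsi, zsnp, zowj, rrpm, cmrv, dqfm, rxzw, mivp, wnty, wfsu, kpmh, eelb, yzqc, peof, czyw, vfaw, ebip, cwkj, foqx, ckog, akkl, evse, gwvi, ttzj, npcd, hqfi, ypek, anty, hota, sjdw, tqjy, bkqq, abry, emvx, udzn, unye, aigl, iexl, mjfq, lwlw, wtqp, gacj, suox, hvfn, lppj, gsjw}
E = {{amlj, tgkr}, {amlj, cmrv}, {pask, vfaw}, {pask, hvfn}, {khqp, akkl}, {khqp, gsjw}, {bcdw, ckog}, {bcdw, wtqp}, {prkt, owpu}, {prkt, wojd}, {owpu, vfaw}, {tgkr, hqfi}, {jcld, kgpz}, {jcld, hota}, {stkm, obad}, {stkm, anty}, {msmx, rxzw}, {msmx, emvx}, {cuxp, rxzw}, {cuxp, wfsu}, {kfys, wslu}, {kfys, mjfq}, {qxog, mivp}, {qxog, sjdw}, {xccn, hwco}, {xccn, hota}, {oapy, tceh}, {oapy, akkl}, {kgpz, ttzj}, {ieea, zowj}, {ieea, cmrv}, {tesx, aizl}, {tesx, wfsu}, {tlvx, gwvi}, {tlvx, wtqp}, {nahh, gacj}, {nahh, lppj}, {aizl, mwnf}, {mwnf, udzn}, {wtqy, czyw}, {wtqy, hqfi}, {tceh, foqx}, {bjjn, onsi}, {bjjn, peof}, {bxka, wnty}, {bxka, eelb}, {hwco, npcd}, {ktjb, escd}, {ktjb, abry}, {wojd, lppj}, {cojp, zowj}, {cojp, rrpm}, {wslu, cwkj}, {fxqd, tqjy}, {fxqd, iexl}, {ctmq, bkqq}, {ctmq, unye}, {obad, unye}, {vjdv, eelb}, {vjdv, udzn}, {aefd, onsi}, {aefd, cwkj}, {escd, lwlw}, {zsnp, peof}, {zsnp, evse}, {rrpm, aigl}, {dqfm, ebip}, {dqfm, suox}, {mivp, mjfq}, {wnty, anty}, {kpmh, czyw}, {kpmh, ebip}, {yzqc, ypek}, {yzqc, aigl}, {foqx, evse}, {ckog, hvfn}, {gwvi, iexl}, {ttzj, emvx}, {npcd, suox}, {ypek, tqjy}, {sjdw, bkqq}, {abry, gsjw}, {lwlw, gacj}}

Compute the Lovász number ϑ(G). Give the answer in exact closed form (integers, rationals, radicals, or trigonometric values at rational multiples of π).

deg(prkt) = 2; N(prkt) = {owpu, wojd}.
deg(eelb) = 2; N(eelb) = {bxka, vjdv}.
deg(sjdw) = 2; N(sjdw) = {qxog, bkqq}.
deg(peof) = 2; N(peof) = {bjjn, zsnp}.
Regular of degree 2 on 83 vertices: this is C_{83}, the 83-cycle.
spec(A) ≈ [2.0, 1.9943, 1.9771, 1.9486, 1.909, 1.8584, 1.7972, 1.7257, 1.6443, 1.5535, 1.4538, 1.3457, 1.23, 1.1072, 0.9781, 0.8433, 0.7038, 0.5602, 0.4134, 0.2642, 0.1135, -0.0378, -0.189, -0.339, -0.4871, -0.6324, -0.7741, -0.9114, -1.0434, -1.1694, -1.2888, -1.4008, -1.5047, -1.6001, -1.6862, -1.7627, -1.8291, -1.8851, -1.9302, -1.9643, -1.9871, -1.9986] (distinct, 4 d.p.).
Lovász: ϑ = −83(-2*cos(pi/83))/(2+-(-1)*2*cos(pi/83)) = 83*cos(pi/83)/(cos(pi/83) + 1).
Numerically 41.48513259.
41 ≤ 83*cos(pi/83)/(cos(pi/83) + 1) ≤ 42: both strict.

83*cos(pi/83)/(cos(pi/83) + 1)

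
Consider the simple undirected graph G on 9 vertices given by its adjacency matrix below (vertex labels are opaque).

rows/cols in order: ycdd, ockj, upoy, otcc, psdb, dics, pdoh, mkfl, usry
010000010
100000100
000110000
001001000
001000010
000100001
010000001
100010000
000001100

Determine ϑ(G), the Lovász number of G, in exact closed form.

9*cos(pi/9)/(cos(pi/9) + 1)

deg(ockj) = 2; N(ockj) = {ycdd, pdoh}.
Vertex otcc has 2 neighbors: upoy, dics.
deg(usry) = 2; N(usry) = {dics, pdoh}.
N(pdoh) = {ockj, usry}, |N(pdoh)| = 2.
Every vertex has degree 2 (N=9); a single 9-cycle (edge-transitive).
spec(A) ≈ [2.0, 1.5321, 0.3473, -1.0, -1.8794] (distinct, 4 d.p.).
ϑ = −N·λ_min/(λ_max−λ_min) = −9·(-2*cos(pi/9))/(2−(-2*cos(pi/9))) = 9*cos(pi/9)/(cos(pi/9) + 1).
ϑ(G) ≈ 4.360090.
Lovász sandwich 4 ≤ 9*cos(pi/9)/(cos(pi/9) + 1) ≤ 5: both strict.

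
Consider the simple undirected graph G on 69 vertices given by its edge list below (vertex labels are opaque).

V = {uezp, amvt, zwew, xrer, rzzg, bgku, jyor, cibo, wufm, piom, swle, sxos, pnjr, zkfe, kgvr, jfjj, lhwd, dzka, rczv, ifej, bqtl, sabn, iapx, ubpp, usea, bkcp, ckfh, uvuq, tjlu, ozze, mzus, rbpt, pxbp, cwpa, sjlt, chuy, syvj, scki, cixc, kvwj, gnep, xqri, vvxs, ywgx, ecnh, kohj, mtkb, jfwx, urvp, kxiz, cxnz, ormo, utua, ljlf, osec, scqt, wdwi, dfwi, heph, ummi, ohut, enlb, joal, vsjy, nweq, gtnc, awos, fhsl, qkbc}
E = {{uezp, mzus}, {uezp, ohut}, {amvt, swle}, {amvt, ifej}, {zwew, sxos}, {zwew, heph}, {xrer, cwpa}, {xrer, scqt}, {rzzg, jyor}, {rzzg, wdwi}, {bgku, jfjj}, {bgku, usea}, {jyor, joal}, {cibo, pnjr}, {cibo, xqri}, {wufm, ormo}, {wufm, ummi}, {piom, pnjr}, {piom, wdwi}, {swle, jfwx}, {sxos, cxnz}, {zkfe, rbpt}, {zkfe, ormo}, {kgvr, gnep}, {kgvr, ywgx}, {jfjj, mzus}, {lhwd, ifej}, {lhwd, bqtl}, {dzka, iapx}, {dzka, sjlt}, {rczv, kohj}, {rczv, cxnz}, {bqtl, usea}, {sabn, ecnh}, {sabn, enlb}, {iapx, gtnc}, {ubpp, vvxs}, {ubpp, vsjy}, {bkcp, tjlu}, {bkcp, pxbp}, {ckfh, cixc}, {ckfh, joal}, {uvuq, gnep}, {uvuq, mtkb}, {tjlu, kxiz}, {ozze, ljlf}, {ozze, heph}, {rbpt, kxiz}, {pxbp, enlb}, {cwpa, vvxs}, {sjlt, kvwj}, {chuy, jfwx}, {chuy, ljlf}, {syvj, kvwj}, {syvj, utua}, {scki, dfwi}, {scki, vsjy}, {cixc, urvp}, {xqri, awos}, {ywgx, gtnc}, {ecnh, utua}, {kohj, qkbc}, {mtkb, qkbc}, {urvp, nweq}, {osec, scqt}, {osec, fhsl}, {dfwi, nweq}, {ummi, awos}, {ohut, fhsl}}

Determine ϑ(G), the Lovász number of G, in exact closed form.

N(ckfh) = {cixc, joal}, |N(ckfh)| = 2.
N(wdwi) = {rzzg, piom}, |N(wdwi)| = 2.
deg(heph) = 2; N(heph) = {zwew, ozze}.
deg(piom) = 2; N(piom) = {pnjr, wdwi}.
Regular of degree 2 on 69 vertices: connected 2-regular on 69 ⇒ C_{69}.
Distinct eigenvalues (to 3 d.p.): [2.0, 1.992, 1.967, 1.926, 1.869, 1.796, 1.709, 1.607, 1.492, 1.365, 1.227, 1.078, 0.92, 0.755, 0.583, 0.407, 0.227, 0.046, -0.136, -0.317, -0.496, -0.67, -0.838, -1.0, -1.153, -1.297, -1.43, -1.551, -1.66, -1.754, -1.834, -1.899, -1.948, -1.981, -1.998].
−69·(-2*cos(pi/69)) / ((2)−(-2*cos(pi/69))) = 69*cos(pi/69)/(cos(pi/69) + 1) = ϑ(G).
≈ 34.4821141 (to 7 d.p.).
α=34, χ(Ḡ)=35; ϑ=69*cos(pi/69)/(cos(pi/69) + 1) lies between (both strict).

69*cos(pi/69)/(cos(pi/69) + 1)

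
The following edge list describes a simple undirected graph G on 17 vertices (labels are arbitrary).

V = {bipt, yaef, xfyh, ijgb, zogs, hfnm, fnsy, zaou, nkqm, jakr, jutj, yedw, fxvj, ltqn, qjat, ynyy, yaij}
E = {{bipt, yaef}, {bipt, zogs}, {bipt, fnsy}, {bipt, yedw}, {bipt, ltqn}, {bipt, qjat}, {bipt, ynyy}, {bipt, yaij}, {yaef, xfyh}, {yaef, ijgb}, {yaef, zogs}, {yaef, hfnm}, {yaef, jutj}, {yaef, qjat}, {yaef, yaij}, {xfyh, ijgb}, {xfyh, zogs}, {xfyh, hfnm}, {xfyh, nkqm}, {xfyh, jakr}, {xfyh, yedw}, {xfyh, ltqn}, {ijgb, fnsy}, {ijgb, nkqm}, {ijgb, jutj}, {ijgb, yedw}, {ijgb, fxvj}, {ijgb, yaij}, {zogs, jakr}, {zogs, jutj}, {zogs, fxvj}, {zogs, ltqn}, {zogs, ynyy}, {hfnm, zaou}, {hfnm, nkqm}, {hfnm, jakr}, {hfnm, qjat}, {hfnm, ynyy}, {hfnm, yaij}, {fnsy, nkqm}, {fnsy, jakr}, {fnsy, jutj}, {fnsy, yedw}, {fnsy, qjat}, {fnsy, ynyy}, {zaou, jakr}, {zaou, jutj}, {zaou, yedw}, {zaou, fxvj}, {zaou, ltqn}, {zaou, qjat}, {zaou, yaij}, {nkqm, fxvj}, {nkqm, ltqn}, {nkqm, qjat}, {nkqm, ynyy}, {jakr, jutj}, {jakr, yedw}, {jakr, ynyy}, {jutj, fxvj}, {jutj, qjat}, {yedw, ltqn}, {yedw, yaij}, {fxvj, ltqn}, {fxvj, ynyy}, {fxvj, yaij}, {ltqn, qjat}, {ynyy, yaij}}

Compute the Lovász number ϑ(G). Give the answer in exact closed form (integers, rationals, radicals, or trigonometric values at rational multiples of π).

N(zogs) = {bipt, yaef, xfyh, jakr, jutj, fxvj, ltqn, ynyy}, |N(zogs)| = 8.
Vertex hfnm has 8 neighbors: yaef, xfyh, zaou, nkqm, jakr, qjat, ynyy, yaij.
N(ijgb) = {yaef, xfyh, fnsy, nkqm, jutj, yedw, fxvj, yaij}, |N(ijgb)| = 8.
N(bipt) = {yaef, zogs, fnsy, yedw, ltqn, qjat, ynyy, yaij}, |N(bipt)| = 8.
Regular of degree 8 on 17 vertices: SR(17,8,3,4) — a Paley graph.
spec(A) ≈ [8.0, 1.56155, -2.56155] (distinct, 5 d.p.).
ϑ = −N·λ_min/(λ_max−λ_min) = −17·(-sqrt(17)/2 - 1/2)/(8−(-sqrt(17)/2 - 1/2)) = sqrt(17).
= 4.123105626… (decimal).

sqrt(17)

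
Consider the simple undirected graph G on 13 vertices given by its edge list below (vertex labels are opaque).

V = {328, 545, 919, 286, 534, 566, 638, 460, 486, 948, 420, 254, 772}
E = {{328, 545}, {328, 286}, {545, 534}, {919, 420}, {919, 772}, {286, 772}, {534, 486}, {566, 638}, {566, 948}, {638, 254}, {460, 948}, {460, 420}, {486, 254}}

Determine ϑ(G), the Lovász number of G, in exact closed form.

N(286) = {328, 772}, |N(286)| = 2.
Vertex 566 has 2 neighbors: 638, 948.
deg(948) = 2; N(948) = {566, 460}.
deg(460) = 2; N(460) = {948, 420}.
13-vertex 2-regular graph: connected 2-regular on 13 ⇒ C_{13}.
Distinct eigenvalues (to 4 d.p.): [2.0, 1.7709, 1.1361, 0.2411, -0.7092, -1.497, -1.9419].
Lovász: ϑ = −13(-2*cos(pi/13))/(2+-(-1)*2*cos(pi/13)) = 13*cos(pi/13)/(cos(pi/13) + 1).
Numerically 6.40417.
Check 6 ≤ 13*cos(pi/13)/(cos(pi/13) + 1) ≤ 7: both strict.

13*cos(pi/13)/(cos(pi/13) + 1)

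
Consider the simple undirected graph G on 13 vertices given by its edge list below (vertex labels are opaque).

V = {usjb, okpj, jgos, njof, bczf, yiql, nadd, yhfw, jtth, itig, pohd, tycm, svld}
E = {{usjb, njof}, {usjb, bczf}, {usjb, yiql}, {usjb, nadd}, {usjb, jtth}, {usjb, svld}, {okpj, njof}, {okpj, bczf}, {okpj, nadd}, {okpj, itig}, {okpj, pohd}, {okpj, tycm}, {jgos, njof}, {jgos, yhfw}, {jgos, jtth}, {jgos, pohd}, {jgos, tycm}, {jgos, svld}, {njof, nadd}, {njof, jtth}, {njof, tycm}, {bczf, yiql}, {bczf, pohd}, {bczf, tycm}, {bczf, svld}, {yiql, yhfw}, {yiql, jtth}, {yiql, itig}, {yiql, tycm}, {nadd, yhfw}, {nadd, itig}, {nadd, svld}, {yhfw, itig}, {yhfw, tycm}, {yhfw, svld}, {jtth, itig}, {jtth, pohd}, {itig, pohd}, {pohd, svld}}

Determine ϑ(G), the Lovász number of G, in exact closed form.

sqrt(13)

Vertex okpj has 6 neighbors: njof, bczf, nadd, itig, pohd, tycm.
Vertex usjb has 6 neighbors: njof, bczf, yiql, nadd, jtth, svld.
N(njof) = {usjb, okpj, jgos, nadd, jtth, tycm}, |N(njof)| = 6.
deg(pohd) = 6; N(pohd) = {okpj, jgos, bczf, jtth, itig, svld}.
6-regular, N=13; Paley(13): SR with (k,λ,μ)=(6,2,3).
spec(A) ≈ [6.0, 1.303, -2.303] (distinct, 3 d.p.).
ϑ = −N·λ_min/(λ_max−λ_min) = −13·(-sqrt(13)/2 - 1/2)/(6−(-sqrt(13)/2 - 1/2)) = sqrt(13).
ϑ(G) ≈ 3.6055513.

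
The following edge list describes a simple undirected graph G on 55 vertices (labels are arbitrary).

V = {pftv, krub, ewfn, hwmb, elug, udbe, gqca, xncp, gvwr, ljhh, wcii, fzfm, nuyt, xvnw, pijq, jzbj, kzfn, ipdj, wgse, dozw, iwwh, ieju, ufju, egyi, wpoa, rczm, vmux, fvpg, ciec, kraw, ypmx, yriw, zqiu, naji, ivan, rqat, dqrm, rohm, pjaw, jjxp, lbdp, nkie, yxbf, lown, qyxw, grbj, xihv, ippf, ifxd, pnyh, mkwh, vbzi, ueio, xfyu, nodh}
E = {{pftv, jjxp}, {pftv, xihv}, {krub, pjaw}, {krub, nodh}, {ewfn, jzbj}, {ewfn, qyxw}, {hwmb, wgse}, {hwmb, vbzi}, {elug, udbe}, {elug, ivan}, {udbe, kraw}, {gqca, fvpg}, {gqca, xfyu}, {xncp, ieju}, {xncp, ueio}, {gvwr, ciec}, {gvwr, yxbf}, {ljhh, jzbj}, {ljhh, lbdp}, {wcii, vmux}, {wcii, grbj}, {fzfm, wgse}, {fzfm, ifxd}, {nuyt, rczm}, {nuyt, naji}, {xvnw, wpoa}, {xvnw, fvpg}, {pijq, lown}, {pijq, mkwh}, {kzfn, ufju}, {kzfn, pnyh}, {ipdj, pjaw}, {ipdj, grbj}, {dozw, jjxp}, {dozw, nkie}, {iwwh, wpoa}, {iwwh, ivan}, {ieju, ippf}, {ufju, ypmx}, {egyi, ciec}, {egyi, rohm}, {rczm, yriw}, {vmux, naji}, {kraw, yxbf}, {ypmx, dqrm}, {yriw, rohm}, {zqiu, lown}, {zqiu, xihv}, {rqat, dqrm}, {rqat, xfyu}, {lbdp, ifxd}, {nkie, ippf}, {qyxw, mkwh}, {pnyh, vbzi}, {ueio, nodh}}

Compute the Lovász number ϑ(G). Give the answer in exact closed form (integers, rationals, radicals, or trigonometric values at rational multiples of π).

55*cos(pi/55)/(cos(pi/55) + 1)

deg(ufju) = 2; N(ufju) = {kzfn, ypmx}.
N(fvpg) = {gqca, xvnw}, |N(fvpg)| = 2.
deg(lown) = 2; N(lown) = {pijq, zqiu}.
Vertex gqca has 2 neighbors: fvpg, xfyu.
G on 55 vertices is 2-regular; the odd cycle C_{55}.
The 28 distinct eigenvalues: [2.0, 1.987, 1.948, 1.884, 1.795, 1.683, 1.548, 1.394, 1.221, 1.033, 0.831, 0.618, 0.397, 0.171, -0.057, -0.285, -0.508, -0.726, -0.933, -1.129, -1.31, -1.473, -1.618, -1.741, -1.842, -1.919, -1.971, -1.997].
With N=55: ϑ(G) = 55·(-(-1)*2*cos(pi/55))/(2−(-2*cos(pi/55))) = 55*cos(pi/55)/(cos(pi/55) + 1).
≈ 27.47755688 (to 8 d.p.).
Check 27 ≤ 55*cos(pi/55)/(cos(pi/55) + 1) ≤ 28: both strict.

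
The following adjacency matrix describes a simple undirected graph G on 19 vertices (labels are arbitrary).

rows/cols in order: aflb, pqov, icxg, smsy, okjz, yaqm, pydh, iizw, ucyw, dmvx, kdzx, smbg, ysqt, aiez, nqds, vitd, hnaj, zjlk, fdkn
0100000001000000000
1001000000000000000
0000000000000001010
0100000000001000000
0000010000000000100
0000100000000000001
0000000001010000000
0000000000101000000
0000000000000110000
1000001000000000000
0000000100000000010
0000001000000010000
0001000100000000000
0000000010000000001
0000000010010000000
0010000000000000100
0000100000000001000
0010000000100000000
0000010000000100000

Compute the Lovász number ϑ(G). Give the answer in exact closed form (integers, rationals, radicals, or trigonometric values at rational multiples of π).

19*cos(pi/19)/(cos(pi/19) + 1)

deg(pydh) = 2; N(pydh) = {dmvx, smbg}.
deg(hnaj) = 2; N(hnaj) = {okjz, vitd}.
Vertex ucyw has 2 neighbors: aiez, nqds.
deg(zjlk) = 2; N(zjlk) = {icxg, kdzx}.
Regular of degree 2 on 19 vertices: this is C_{19}, the 19-cycle.
A has 10 distinct eigenvalues ≈ [2.0, 1.892, 1.578, 1.094, 0.491, -0.165, -0.803, -1.355, -1.759, -1.973].
ϑ = −N·λ_min/(λ_max−λ_min) = −19·(-2*cos(pi/19))/(2−(-2*cos(pi/19))) = 19*cos(pi/19)/(cos(pi/19) + 1).
= 9.434771… (decimal).
Sandwich: α(G)=9 ≤ ϑ(G)=19*cos(pi/19)/(cos(pi/19) + 1) ≤ χ(Ḡ)=10 (both strict).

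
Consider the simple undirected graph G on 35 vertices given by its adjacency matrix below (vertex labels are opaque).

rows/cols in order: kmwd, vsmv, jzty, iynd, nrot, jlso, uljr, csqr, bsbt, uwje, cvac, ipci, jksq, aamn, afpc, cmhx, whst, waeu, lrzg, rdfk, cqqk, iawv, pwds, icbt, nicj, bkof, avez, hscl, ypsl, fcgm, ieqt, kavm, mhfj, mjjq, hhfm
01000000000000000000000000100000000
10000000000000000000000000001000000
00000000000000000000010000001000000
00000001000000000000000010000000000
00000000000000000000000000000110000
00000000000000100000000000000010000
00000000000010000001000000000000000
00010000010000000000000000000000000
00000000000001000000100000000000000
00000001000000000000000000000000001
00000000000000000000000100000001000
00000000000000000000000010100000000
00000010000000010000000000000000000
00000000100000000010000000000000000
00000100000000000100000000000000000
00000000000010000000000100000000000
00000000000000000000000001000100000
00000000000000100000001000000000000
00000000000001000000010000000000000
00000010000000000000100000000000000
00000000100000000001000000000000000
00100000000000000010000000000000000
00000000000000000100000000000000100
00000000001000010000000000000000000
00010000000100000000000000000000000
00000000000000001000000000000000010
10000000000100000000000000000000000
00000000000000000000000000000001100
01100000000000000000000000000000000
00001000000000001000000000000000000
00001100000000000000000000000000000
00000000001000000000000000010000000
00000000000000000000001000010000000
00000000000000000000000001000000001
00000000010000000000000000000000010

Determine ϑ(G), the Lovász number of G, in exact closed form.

deg(mhfj) = 2; N(mhfj) = {pwds, hscl}.
Vertex afpc has 2 neighbors: jlso, waeu.
N(csqr) = {iynd, uwje}, |N(csqr)| = 2.
N(ipci) = {nicj, avez}, |N(ipci)| = 2.
2-regular, N=35; connected 2-regular on 35 ⇒ C_{35}.
Distinct eigenvalues (to 4 d.p.): [2.0, 1.9679, 1.8725, 1.7169, 1.5061, 1.247, 0.9477, 0.618, 0.2685, -0.0897, -0.445, -0.7861, -1.1018, -1.3821, -1.618, -1.8019, -1.9279, -1.9919].
ϑ = −N·λ_min/(λ_max−λ_min) = −35·(-2*cos(pi/35))/(2−(-2*cos(pi/35))) = 35*cos(pi/35)/(cos(pi/35) + 1).
Numerically 17.464704.
α=17, χ(Ḡ)=18; ϑ=35*cos(pi/35)/(cos(pi/35) + 1) lies between (both strict).

35*cos(pi/35)/(cos(pi/35) + 1)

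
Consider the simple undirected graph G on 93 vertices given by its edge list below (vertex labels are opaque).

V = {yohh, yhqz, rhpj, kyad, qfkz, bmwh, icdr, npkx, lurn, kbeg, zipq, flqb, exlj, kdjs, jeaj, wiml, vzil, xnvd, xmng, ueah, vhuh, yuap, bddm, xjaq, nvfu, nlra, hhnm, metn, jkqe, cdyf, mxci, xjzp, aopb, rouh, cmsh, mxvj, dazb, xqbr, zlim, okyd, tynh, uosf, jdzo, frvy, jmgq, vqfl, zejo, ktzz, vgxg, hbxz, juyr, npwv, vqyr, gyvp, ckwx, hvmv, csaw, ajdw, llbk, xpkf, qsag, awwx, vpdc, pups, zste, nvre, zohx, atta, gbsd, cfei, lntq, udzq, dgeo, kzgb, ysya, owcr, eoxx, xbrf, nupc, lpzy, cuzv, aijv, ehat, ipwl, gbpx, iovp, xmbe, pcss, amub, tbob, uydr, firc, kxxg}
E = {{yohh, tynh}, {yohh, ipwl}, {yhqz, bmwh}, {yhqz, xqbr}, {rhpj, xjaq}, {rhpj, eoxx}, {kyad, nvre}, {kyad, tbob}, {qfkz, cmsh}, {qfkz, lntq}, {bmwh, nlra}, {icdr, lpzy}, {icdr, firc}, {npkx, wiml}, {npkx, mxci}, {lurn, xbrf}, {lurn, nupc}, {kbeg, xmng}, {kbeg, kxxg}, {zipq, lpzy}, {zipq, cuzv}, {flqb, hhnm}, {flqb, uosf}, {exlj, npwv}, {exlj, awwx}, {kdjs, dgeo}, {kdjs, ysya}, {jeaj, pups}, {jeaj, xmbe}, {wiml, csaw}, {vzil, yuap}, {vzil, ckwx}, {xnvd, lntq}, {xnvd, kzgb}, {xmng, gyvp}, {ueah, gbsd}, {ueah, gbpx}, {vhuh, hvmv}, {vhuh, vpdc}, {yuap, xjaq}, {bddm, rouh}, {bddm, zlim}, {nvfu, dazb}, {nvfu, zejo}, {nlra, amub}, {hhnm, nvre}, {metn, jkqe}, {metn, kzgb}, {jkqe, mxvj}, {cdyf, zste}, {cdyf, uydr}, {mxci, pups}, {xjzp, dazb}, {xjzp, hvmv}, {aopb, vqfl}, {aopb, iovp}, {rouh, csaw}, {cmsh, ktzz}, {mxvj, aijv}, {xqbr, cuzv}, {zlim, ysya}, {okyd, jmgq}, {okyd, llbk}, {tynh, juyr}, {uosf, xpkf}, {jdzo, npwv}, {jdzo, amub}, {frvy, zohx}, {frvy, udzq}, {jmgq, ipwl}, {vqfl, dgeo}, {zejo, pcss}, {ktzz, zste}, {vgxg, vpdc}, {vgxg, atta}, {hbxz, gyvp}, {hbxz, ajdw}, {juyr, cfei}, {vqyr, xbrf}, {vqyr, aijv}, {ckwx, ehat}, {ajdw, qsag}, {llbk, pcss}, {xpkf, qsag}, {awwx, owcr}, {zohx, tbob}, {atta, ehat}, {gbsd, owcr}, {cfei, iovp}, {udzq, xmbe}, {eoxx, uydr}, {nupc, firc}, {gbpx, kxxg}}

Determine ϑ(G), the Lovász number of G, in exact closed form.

N(metn) = {jkqe, kzgb}, |N(metn)| = 2.
N(ehat) = {ckwx, atta}, |N(ehat)| = 2.
deg(xjzp) = 2; N(xjzp) = {dazb, hvmv}.
deg(csaw) = 2; N(csaw) = {wiml, rouh}.
deg(v) = 2 for all v (|V|=93); the odd cycle C_{93}.
The 47 distinct eigenvalues: [2.0, 1.9954, 1.9818, 1.9591, 1.9274, 1.887, 1.8379, 1.7805, 1.7149, 1.6415, 1.5606, 1.4727, 1.3779, 1.2769, 1.1701, 1.0579, 0.9409, 0.8196, 0.6946, 0.5664, 0.4356, 0.3029, 0.1687, 0.0338, -0.1013, -0.2359, -0.3695, -0.5013, -0.6309, -0.7576, -0.8808, -1.0, -1.1146, -1.2242, -1.3282, -1.4261, -1.5175, -1.602, -1.6792, -1.7487, -1.8102, -1.8635, -1.9083, -1.9443, -1.9715, -1.9897, -1.9989].
−93·(-2*cos(pi/93)) / ((2)−(-2*cos(pi/93))) = 93*cos(pi/93)/(cos(pi/93) + 1) = ϑ(G).
ϑ(G) ≈ 46.4867319.
Sandwich: α(G)=46 ≤ ϑ(G)=93*cos(pi/93)/(cos(pi/93) + 1) ≤ χ(Ḡ)=47 (both strict).

93*cos(pi/93)/(cos(pi/93) + 1)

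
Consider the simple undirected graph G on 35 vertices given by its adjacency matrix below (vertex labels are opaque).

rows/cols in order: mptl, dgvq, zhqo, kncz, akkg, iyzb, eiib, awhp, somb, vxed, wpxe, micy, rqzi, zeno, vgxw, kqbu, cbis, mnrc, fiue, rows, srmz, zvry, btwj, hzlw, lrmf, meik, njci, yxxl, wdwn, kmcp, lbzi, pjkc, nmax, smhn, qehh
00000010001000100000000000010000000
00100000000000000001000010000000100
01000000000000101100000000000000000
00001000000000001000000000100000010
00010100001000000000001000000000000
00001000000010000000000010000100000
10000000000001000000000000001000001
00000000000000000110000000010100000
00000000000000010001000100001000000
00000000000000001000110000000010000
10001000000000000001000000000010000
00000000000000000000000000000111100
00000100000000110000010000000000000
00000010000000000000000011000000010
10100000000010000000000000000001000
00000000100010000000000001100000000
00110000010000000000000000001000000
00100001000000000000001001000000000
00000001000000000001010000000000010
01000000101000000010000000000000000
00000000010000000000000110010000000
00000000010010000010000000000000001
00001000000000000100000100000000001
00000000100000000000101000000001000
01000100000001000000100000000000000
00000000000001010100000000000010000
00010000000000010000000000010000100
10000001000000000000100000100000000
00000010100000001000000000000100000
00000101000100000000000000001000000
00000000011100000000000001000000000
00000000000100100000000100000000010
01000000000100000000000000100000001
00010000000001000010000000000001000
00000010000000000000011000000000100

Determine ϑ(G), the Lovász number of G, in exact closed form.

15

deg(srmz) = 4; N(srmz) = {vxed, hzlw, lrmf, yxxl}.
N(fiue) = {awhp, rows, zvry, smhn}, |N(fiue)| = 4.
N(akkg) = {kncz, iyzb, wpxe, btwj}, |N(akkg)| = 4.
Vertex hzlw has 4 neighbors: somb, srmz, btwj, pjkc.
4-regular, N=35; Kneser-type, 3-subsets of [7].
spec(A) ≈ [4.0, 2.0, -1.0, -3.0] (distinct, 4 d.p.).
Lovász: ϑ = −35(-3)/(4+-1*(-3)) = 15.
= 15.00000000… (decimal).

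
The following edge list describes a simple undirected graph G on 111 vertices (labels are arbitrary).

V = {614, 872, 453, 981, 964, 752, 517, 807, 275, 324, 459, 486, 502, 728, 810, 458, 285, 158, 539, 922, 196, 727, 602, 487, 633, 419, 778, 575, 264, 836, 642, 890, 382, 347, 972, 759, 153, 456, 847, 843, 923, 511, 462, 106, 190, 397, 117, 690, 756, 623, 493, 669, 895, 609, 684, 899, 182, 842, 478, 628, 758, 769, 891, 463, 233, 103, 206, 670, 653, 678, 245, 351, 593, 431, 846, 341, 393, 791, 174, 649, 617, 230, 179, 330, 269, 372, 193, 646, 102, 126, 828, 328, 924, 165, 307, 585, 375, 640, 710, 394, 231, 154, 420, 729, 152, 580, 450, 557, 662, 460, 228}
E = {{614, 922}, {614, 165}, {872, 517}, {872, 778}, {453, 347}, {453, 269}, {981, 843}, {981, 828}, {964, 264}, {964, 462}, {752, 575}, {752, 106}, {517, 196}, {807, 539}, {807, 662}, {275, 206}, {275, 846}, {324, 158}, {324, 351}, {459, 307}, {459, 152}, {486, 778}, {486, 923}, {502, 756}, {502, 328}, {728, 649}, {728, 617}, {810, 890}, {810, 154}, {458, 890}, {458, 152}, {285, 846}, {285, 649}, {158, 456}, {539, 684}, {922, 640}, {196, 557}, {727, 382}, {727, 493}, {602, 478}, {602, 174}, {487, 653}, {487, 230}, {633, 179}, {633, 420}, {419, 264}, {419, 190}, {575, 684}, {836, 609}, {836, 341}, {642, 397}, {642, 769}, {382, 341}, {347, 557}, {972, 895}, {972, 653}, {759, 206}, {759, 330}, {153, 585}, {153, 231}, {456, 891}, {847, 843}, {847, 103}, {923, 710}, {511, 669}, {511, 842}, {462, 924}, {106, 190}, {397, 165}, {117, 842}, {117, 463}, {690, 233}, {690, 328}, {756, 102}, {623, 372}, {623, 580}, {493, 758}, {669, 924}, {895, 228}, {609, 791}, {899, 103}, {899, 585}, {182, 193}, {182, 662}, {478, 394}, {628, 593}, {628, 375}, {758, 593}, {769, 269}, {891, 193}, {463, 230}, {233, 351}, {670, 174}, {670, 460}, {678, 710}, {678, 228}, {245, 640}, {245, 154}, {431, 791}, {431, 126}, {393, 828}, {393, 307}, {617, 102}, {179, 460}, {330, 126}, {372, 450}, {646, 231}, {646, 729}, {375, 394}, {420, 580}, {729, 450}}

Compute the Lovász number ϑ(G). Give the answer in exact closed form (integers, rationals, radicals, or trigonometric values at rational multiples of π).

Vertex 330 has 2 neighbors: 759, 126.
N(847) = {843, 103}, |N(847)| = 2.
deg(419) = 2; N(419) = {264, 190}.
Vertex 580 has 2 neighbors: 623, 420.
G on 111 vertices is 2-regular; connected 2-regular on 111 ⇒ C_{111}.
spec(A) ≈ [2.0, 1.996797, 1.987197, 1.971232, 1.948952, 1.920429, 1.885755, 1.84504, 1.798414, 1.746028, 1.688049, 1.624662, 1.556072, 1.482496, 1.404172, 1.321349, 1.234294, 1.143286, 1.048615, 0.950584, 0.849509, 0.745713, 0.639528, 0.531294, 0.421359, 0.310073, 0.197795, 0.084882, -0.028302, -0.141395, -0.254036, -0.365862, -0.476517, -0.585646, -0.692898, -0.797931, -0.900407, -1.0, -1.096389, -1.189266, -1.278334, -1.363307, -1.443912, -1.519892, -1.591004, -1.657019, -1.717727, -1.772931, -1.822457, -1.866145, -1.903855, -1.935466, -1.960877, -1.980007, -1.992795, -1.999199] (distinct, 6 d.p.).
−111·(-2*cos(pi/111)) / ((2)−(-2*cos(pi/111))) = 111*cos(pi/111)/(cos(pi/111) + 1) = ϑ(G).
= 55.48888… (decimal).
α=55, χ(Ḡ)=56; ϑ=111*cos(pi/111)/(cos(pi/111) + 1) lies between (both strict).

111*cos(pi/111)/(cos(pi/111) + 1)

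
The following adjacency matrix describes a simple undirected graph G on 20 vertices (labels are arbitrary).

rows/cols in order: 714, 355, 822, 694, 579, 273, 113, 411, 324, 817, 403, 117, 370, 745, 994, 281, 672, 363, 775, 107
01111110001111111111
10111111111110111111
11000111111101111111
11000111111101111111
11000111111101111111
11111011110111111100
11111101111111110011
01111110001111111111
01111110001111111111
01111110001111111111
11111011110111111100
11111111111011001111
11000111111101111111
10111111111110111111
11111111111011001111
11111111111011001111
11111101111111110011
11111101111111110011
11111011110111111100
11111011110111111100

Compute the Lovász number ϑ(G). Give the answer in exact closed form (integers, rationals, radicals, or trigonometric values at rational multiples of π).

Vertex 745 has 18 neighbors: 714, 822, 694, 579, 273, 113, 411, 324, 817, 403, 117, 370, 994, 281, 672, 363, 775, 107.
Vertex 117 has 17 neighbors: 714, 355, 822, 694, 579, 273, 113, 411, 324, 817, 403, 370, 745, 672, 363, 775, 107.
N(363) = {714, 355, 822, 694, 579, 273, 411, 324, 817, 403, 117, 370, 745, 994, 281, 775, 107}, |N(363)| = 17.
Vertex 672 has 17 neighbors: 714, 355, 822, 694, 579, 273, 411, 324, 817, 403, 117, 370, 745, 994, 281, 775, 107.
G = K_{4,4,4,3,3,2}: α = 4 = χ(Ḡ), so ϑ = 4.
≈ 4.000000 (to 6 d.p.).
Sandwich: α(G)=4 ≤ ϑ(G)=4 ≤ χ(Ḡ)=4 (collapsed).

4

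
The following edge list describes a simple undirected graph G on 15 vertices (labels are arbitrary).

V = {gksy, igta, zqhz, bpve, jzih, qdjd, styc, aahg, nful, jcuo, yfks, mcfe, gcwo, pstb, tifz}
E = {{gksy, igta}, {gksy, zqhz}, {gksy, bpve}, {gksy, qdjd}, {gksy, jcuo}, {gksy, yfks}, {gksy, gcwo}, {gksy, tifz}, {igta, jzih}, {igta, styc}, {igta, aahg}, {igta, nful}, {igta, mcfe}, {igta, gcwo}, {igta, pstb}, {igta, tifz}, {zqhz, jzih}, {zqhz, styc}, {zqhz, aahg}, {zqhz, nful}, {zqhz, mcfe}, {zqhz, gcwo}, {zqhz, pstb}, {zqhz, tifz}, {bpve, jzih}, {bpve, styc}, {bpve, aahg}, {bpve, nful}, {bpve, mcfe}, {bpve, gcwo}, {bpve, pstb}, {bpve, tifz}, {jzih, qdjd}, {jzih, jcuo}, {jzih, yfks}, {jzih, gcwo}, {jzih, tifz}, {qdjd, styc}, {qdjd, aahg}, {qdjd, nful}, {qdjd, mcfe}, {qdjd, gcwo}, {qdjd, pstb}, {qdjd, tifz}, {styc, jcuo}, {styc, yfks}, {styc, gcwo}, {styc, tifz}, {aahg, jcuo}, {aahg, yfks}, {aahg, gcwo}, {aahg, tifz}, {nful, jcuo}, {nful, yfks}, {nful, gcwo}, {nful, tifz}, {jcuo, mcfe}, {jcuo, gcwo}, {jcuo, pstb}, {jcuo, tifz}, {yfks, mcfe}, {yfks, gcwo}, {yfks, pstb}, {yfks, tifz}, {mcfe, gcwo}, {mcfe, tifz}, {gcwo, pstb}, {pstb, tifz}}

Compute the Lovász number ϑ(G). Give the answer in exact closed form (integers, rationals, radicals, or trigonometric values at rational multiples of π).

7

N(igta) = {gksy, jzih, styc, aahg, nful, mcfe, gcwo, pstb, tifz}, |N(igta)| = 9.
N(tifz) = {gksy, igta, zqhz, bpve, jzih, qdjd, styc, aahg, nful, jcuo, yfks, mcfe, pstb}, |N(tifz)| = 13.
Vertex bpve has 9 neighbors: gksy, jzih, styc, aahg, nful, mcfe, gcwo, pstb, tifz.
N(jcuo) = {gksy, jzih, styc, aahg, nful, mcfe, gcwo, pstb, tifz}, |N(jcuo)| = 9.
Complete 3-partite, parts [7, 6, 2]: perfect, ϑ = α = 7.
≈ 7.000000 (to 6 d.p.).
α=7, χ(Ḡ)=7; ϑ=7 lies between (collapsed).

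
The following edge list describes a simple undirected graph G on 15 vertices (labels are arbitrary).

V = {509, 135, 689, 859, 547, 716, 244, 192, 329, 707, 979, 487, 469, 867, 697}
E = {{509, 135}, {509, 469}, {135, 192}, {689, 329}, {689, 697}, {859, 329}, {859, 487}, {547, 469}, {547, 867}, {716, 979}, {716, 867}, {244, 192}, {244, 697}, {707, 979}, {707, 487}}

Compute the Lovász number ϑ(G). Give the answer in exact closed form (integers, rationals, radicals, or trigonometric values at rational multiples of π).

Vertex 469 has 2 neighbors: 509, 547.
deg(867) = 2; N(867) = {547, 716}.
deg(859) = 2; N(859) = {329, 487}.
Vertex 509 has 2 neighbors: 135, 469.
Every vertex has degree 2 (N=15); a single 15-cycle (edge-transitive).
Distinct eigenvalues (to 4 d.p.): [2.0, 1.8271, 1.3383, 0.618, -0.2091, -1.0, -1.618, -1.9563].
Lovász (edge-transitive): ϑ = −15·(-2*cos(pi/15))/((2)−(-2*cos(pi/15))) = 15*cos(pi/15)/(cos(pi/15) + 1).
Numerically 7.417148248.
Lovász sandwich 7 ≤ 15*cos(pi/15)/(cos(pi/15) + 1) ≤ 8: both strict.

15*cos(pi/15)/(cos(pi/15) + 1)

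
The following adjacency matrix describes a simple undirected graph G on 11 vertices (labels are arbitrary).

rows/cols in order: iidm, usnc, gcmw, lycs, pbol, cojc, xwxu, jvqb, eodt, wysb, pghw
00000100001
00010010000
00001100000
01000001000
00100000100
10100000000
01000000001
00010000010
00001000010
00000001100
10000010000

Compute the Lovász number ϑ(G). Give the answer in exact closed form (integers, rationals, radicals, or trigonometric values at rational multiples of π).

N(cojc) = {iidm, gcmw}, |N(cojc)| = 2.
deg(wysb) = 2; N(wysb) = {jvqb, eodt}.
Vertex pghw has 2 neighbors: iidm, xwxu.
deg(eodt) = 2; N(eodt) = {pbol, wysb}.
11-vertex 2-regular graph: connected 2-regular on 11 ⇒ C_{11}.
Distinct eigenvalues (to 4 d.p.): [2.0, 1.6825, 0.8308, -0.2846, -1.3097, -1.919].
Lovász: ϑ = −11(-2*cos(pi/11))/(2+-(-1)*2*cos(pi/11)) = 11*cos(pi/11)/(cos(pi/11) + 1).
≈ 5.38630 (to 5 d.p.).
Sandwich: α(G)=5 ≤ ϑ(G)=11*cos(pi/11)/(cos(pi/11) + 1) ≤ χ(Ḡ)=6 (both strict).

11*cos(pi/11)/(cos(pi/11) + 1)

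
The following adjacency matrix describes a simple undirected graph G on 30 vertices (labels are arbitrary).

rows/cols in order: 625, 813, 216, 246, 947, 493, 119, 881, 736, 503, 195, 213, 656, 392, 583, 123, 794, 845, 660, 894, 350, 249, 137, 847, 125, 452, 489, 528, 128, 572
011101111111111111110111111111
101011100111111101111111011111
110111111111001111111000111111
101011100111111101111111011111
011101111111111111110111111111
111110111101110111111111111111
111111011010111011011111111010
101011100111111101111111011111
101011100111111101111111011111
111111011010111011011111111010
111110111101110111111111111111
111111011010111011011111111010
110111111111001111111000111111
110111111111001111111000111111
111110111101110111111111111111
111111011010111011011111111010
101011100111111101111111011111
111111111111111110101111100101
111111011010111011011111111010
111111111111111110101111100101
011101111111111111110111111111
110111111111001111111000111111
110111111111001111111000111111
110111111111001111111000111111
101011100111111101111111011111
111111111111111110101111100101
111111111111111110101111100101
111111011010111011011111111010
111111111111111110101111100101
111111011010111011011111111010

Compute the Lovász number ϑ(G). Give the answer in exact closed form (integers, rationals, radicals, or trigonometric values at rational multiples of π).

7

Vertex 195 has 27 neighbors: 625, 813, 216, 246, 947, 119, 881, 736, 503, 213, 656, 392, 123, 794, 845, 660, 894, 350, 249, 137, 847, 125, 452, 489, 528, 128, 572.
N(128) = {625, 813, 216, 246, 947, 493, 119, 881, 736, 503, 195, 213, 656, 392, 583, 123, 794, 660, 350, 249, 137, 847, 125, 528, 572}, |N(128)| = 25.
N(845) = {625, 813, 216, 246, 947, 493, 119, 881, 736, 503, 195, 213, 656, 392, 583, 123, 794, 660, 350, 249, 137, 847, 125, 528, 572}, |N(845)| = 25.
deg(894) = 25; N(894) = {625, 813, 216, 246, 947, 493, 119, 881, 736, 503, 195, 213, 656, 392, 583, 123, 794, 660, 350, 249, 137, 847, 125, 528, 572}.
G = K_{7,6,6,5,3,3}: α = 7 = χ(Ḡ), so ϑ = 7.
≈ 7.0000000 (to 7 d.p.).
Lovász sandwich 7 ≤ 7 ≤ 7: collapsed.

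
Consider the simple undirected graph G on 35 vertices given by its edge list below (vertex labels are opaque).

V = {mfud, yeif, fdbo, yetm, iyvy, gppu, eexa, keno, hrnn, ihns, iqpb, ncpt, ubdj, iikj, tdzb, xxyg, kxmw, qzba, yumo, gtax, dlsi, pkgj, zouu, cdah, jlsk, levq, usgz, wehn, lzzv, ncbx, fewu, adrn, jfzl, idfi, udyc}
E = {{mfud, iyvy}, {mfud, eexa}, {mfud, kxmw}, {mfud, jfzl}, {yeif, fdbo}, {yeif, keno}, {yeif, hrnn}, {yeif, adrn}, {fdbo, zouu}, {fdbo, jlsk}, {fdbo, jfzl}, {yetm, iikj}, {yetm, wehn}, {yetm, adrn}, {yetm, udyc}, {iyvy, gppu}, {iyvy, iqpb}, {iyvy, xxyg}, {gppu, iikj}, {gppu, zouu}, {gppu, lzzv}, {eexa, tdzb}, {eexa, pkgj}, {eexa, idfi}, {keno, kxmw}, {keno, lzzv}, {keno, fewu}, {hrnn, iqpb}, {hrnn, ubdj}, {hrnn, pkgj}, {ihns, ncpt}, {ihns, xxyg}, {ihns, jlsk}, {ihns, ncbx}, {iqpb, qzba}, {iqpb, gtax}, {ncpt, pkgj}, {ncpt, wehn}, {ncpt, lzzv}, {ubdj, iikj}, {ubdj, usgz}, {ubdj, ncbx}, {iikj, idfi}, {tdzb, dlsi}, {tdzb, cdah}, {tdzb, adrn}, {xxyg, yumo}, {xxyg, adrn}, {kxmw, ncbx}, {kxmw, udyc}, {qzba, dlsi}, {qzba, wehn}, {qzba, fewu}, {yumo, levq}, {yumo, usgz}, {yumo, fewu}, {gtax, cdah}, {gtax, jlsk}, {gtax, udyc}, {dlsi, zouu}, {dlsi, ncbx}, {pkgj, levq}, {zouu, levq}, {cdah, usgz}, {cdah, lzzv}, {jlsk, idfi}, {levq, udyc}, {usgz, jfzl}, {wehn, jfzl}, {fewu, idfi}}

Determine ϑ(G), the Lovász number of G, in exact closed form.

Vertex pkgj has 4 neighbors: eexa, hrnn, ncpt, levq.
Vertex yumo has 4 neighbors: xxyg, levq, usgz, fewu.
N(wehn) = {yetm, ncpt, qzba, jfzl}, |N(wehn)| = 4.
deg(jlsk) = 4; N(jlsk) = {fdbo, ihns, gtax, idfi}.
4-regular, N=35; this is K(7,3), the Kneser graph.
Distinct eigenvalues (to 5 d.p.): [4.0, 2.0, -1.0, -3.0].
−35·(-3) / ((4)−(-3)) = 15 = ϑ(G).
= 15.000000… (decimal).

15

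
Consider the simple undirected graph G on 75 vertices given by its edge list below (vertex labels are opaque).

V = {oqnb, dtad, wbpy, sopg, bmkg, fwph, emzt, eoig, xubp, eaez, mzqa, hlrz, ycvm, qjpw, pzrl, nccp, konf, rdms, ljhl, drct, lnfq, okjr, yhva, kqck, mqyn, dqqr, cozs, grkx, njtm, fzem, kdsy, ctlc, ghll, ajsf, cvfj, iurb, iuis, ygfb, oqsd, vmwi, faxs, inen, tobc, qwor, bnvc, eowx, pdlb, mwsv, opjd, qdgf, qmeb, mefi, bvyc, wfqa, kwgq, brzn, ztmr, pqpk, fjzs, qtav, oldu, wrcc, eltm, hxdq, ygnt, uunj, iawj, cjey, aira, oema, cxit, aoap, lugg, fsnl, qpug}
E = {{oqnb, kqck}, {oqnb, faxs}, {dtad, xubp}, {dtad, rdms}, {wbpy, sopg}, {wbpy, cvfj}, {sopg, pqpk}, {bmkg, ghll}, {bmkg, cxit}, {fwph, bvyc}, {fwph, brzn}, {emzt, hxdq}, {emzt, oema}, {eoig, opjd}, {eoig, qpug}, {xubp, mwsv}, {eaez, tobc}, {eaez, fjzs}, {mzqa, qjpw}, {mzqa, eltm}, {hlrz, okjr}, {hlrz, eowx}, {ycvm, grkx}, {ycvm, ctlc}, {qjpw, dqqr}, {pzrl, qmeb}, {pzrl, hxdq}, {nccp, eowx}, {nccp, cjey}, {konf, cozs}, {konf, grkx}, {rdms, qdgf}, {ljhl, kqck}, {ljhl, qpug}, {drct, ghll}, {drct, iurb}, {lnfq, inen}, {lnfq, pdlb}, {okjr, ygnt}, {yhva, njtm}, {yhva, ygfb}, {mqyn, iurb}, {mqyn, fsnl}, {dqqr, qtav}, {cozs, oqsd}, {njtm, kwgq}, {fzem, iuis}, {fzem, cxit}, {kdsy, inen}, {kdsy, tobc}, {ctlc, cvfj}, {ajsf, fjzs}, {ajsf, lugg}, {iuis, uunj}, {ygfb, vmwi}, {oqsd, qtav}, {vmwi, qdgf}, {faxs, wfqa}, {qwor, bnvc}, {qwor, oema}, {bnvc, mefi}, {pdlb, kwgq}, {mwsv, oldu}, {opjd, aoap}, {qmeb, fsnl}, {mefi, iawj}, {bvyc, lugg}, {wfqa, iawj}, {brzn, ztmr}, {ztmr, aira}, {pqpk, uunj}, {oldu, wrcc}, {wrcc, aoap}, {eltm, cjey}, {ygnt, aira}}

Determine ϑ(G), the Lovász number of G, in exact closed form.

75*cos(pi/75)/(cos(pi/75) + 1)

deg(pdlb) = 2; N(pdlb) = {lnfq, kwgq}.
deg(brzn) = 2; N(brzn) = {fwph, ztmr}.
Vertex iawj has 2 neighbors: mefi, wfqa.
N(ghll) = {bmkg, drct}, |N(ghll)| = 2.
2-regular, N=75; this is C_{75}, the 75-cycle.
Distinct eigenvalues (to 4 d.p.): [2.0, 1.993, 1.972, 1.9372, 1.8888, 1.8271, 1.7526, 1.6658, 1.5674, 1.4579, 1.3383, 1.2092, 1.0717, 0.9266, 0.775, 0.618, 0.4567, 0.2922, 0.1256, -0.0419, -0.2091, -0.3748, -0.5378, -0.6971, -0.8516, -1.0, -1.1414, -1.2748, -1.3993, -1.514, -1.618, -1.7107, -1.7914, -1.8596, -1.9146, -1.9563, -1.9842, -1.9982].
With N=75: ϑ(G) = 75·(-(-1)*2*cos(pi/75))/(2−(-2*cos(pi/75))) = 75*cos(pi/75)/(cos(pi/75) + 1).
≈ 37.48354585 (to 8 d.p.).
Check 37 ≤ 75*cos(pi/75)/(cos(pi/75) + 1) ≤ 38: both strict.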